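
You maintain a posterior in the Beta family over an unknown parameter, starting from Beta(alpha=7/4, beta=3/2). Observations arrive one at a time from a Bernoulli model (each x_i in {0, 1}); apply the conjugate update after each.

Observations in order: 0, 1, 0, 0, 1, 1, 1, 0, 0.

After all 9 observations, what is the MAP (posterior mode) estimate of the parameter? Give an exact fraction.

19/41

obs 1: x=0 → posterior Beta(7/4, 5/2)
obs 2: x=1 → posterior Beta(11/4, 5/2)
obs 3: x=0 → posterior Beta(11/4, 7/2)
obs 4: x=0 → posterior Beta(11/4, 9/2)
obs 5: x=1 → posterior Beta(15/4, 9/2)
obs 6: x=1 → posterior Beta(19/4, 9/2)
obs 7: x=1 → posterior Beta(23/4, 9/2)
obs 8: x=0 → posterior Beta(23/4, 11/2)
obs 9: x=0 → posterior Beta(23/4, 13/2)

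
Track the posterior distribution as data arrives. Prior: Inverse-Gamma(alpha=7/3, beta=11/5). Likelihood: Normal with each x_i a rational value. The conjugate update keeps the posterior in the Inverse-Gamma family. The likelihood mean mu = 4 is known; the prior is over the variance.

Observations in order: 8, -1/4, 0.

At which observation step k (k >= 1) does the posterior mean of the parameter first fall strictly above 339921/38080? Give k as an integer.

obs 1: x=8 → posterior Inverse-Gamma(17/6, 51/5)
obs 2: x=-1/4 → posterior Inverse-Gamma(10/3, 3077/160)
obs 3: x=0 → posterior Inverse-Gamma(23/6, 4357/160)

k = 3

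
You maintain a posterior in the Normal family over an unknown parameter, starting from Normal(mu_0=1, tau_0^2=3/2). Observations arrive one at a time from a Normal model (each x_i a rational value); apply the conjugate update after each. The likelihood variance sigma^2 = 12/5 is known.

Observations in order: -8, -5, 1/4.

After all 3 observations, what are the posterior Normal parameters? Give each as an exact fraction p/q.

mu_0=-223/92, tau_0^2=12/23

obs 1: x=-8 → posterior Normal(-32/13, 12/13)
obs 2: x=-5 → posterior Normal(-19/6, 2/3)
obs 3: x=1/4 → posterior Normal(-223/92, 12/23)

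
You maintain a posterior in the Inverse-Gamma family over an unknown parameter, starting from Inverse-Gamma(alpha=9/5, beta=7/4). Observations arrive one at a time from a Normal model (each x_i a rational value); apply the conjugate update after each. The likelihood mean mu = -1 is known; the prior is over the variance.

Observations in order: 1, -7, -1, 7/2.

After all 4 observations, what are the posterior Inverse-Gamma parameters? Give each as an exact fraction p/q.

obs 1: x=1 → posterior Inverse-Gamma(23/10, 15/4)
obs 2: x=-7 → posterior Inverse-Gamma(14/5, 87/4)
obs 3: x=-1 → posterior Inverse-Gamma(33/10, 87/4)
obs 4: x=7/2 → posterior Inverse-Gamma(19/5, 255/8)

alpha=19/5, beta=255/8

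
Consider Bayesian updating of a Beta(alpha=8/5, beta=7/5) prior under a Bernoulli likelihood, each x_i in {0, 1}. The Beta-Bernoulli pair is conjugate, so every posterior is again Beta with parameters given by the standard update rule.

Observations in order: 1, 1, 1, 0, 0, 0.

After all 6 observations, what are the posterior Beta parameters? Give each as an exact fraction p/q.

obs 1: x=1 → posterior Beta(13/5, 7/5)
obs 2: x=1 → posterior Beta(18/5, 7/5)
obs 3: x=1 → posterior Beta(23/5, 7/5)
obs 4: x=0 → posterior Beta(23/5, 12/5)
obs 5: x=0 → posterior Beta(23/5, 17/5)
obs 6: x=0 → posterior Beta(23/5, 22/5)

alpha=23/5, beta=22/5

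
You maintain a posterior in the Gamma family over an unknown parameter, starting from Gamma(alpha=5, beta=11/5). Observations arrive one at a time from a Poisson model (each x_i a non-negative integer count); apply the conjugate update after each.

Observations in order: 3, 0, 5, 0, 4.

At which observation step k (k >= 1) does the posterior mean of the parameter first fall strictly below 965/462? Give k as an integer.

obs 1: x=3 → posterior Gamma(8, 16/5)
obs 2: x=0 → posterior Gamma(8, 21/5)
obs 3: x=5 → posterior Gamma(13, 26/5)
obs 4: x=0 → posterior Gamma(13, 31/5)
obs 5: x=4 → posterior Gamma(17, 36/5)

k = 2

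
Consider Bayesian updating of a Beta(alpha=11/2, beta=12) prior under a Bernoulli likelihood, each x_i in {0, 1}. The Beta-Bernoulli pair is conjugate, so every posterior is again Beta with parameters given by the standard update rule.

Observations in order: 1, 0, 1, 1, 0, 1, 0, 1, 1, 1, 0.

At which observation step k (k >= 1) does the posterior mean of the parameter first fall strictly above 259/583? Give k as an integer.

k = 10

obs 1: x=1 → posterior Beta(13/2, 12)
obs 2: x=0 → posterior Beta(13/2, 13)
obs 3: x=1 → posterior Beta(15/2, 13)
obs 4: x=1 → posterior Beta(17/2, 13)
obs 5: x=0 → posterior Beta(17/2, 14)
obs 6: x=1 → posterior Beta(19/2, 14)
obs 7: x=0 → posterior Beta(19/2, 15)
obs 8: x=1 → posterior Beta(21/2, 15)
obs 9: x=1 → posterior Beta(23/2, 15)
obs 10: x=1 → posterior Beta(25/2, 15)
obs 11: x=0 → posterior Beta(25/2, 16)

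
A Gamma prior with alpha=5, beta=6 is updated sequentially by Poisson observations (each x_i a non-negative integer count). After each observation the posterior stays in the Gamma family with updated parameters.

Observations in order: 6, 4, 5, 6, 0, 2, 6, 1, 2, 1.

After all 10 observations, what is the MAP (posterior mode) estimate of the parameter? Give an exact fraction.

obs 1: x=6 → posterior Gamma(11, 7)
obs 2: x=4 → posterior Gamma(15, 8)
obs 3: x=5 → posterior Gamma(20, 9)
obs 4: x=6 → posterior Gamma(26, 10)
obs 5: x=0 → posterior Gamma(26, 11)
obs 6: x=2 → posterior Gamma(28, 12)
obs 7: x=6 → posterior Gamma(34, 13)
obs 8: x=1 → posterior Gamma(35, 14)
obs 9: x=2 → posterior Gamma(37, 15)
obs 10: x=1 → posterior Gamma(38, 16)

37/16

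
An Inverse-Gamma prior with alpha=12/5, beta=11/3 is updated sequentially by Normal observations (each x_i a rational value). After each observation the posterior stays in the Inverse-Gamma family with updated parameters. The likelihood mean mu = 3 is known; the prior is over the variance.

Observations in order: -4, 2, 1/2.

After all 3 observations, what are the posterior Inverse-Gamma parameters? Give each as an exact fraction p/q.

obs 1: x=-4 → posterior Inverse-Gamma(29/10, 169/6)
obs 2: x=2 → posterior Inverse-Gamma(17/5, 86/3)
obs 3: x=1/2 → posterior Inverse-Gamma(39/10, 763/24)

alpha=39/10, beta=763/24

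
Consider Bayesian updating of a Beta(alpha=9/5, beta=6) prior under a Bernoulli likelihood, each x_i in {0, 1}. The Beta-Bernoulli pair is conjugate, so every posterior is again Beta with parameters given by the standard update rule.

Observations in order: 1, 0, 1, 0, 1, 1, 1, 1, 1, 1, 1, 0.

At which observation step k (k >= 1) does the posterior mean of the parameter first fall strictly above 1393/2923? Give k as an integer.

obs 1: x=1 → posterior Beta(14/5, 6)
obs 2: x=0 → posterior Beta(14/5, 7)
obs 3: x=1 → posterior Beta(19/5, 7)
obs 4: x=0 → posterior Beta(19/5, 8)
obs 5: x=1 → posterior Beta(24/5, 8)
obs 6: x=1 → posterior Beta(29/5, 8)
obs 7: x=1 → posterior Beta(34/5, 8)
obs 8: x=1 → posterior Beta(39/5, 8)
obs 9: x=1 → posterior Beta(44/5, 8)
obs 10: x=1 → posterior Beta(49/5, 8)
obs 11: x=1 → posterior Beta(54/5, 8)
obs 12: x=0 → posterior Beta(54/5, 9)

k = 8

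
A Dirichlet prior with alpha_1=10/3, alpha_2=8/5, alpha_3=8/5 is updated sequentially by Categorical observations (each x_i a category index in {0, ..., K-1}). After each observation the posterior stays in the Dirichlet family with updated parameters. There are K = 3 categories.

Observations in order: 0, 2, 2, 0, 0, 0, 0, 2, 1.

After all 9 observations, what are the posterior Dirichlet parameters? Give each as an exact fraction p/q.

obs 1: x=0 → posterior Dirichlet(13/3, 8/5, 8/5)
obs 2: x=2 → posterior Dirichlet(13/3, 8/5, 13/5)
obs 3: x=2 → posterior Dirichlet(13/3, 8/5, 18/5)
obs 4: x=0 → posterior Dirichlet(16/3, 8/5, 18/5)
obs 5: x=0 → posterior Dirichlet(19/3, 8/5, 18/5)
obs 6: x=0 → posterior Dirichlet(22/3, 8/5, 18/5)
obs 7: x=0 → posterior Dirichlet(25/3, 8/5, 18/5)
obs 8: x=2 → posterior Dirichlet(25/3, 8/5, 23/5)
obs 9: x=1 → posterior Dirichlet(25/3, 13/5, 23/5)

alpha_1=25/3, alpha_2=13/5, alpha_3=23/5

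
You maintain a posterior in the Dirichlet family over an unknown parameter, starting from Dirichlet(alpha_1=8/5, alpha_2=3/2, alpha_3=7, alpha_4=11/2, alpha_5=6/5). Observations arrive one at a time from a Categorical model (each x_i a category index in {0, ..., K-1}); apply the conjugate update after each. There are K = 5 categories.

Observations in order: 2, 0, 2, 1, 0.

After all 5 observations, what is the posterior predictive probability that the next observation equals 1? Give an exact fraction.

obs 1: x=2 → posterior Dirichlet(8/5, 3/2, 8, 11/2, 6/5)
obs 2: x=0 → posterior Dirichlet(13/5, 3/2, 8, 11/2, 6/5)
obs 3: x=2 → posterior Dirichlet(13/5, 3/2, 9, 11/2, 6/5)
obs 4: x=1 → posterior Dirichlet(13/5, 5/2, 9, 11/2, 6/5)
obs 5: x=0 → posterior Dirichlet(18/5, 5/2, 9, 11/2, 6/5)

25/218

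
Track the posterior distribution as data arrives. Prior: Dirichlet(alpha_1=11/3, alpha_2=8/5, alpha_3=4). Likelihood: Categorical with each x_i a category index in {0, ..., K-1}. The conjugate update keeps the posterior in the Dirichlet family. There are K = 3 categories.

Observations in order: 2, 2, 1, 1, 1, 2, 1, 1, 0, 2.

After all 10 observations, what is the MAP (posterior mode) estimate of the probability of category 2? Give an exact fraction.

obs 1: x=2 → posterior Dirichlet(11/3, 8/5, 5)
obs 2: x=2 → posterior Dirichlet(11/3, 8/5, 6)
obs 3: x=1 → posterior Dirichlet(11/3, 13/5, 6)
obs 4: x=1 → posterior Dirichlet(11/3, 18/5, 6)
obs 5: x=1 → posterior Dirichlet(11/3, 23/5, 6)
obs 6: x=2 → posterior Dirichlet(11/3, 23/5, 7)
obs 7: x=1 → posterior Dirichlet(11/3, 28/5, 7)
obs 8: x=1 → posterior Dirichlet(11/3, 33/5, 7)
obs 9: x=0 → posterior Dirichlet(14/3, 33/5, 7)
obs 10: x=2 → posterior Dirichlet(14/3, 33/5, 8)

105/244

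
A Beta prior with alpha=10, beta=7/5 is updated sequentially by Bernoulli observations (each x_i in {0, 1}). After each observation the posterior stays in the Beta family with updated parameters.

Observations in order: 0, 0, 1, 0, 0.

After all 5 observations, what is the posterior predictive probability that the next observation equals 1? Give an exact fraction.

obs 1: x=0 → posterior Beta(10, 12/5)
obs 2: x=0 → posterior Beta(10, 17/5)
obs 3: x=1 → posterior Beta(11, 17/5)
obs 4: x=0 → posterior Beta(11, 22/5)
obs 5: x=0 → posterior Beta(11, 27/5)

55/82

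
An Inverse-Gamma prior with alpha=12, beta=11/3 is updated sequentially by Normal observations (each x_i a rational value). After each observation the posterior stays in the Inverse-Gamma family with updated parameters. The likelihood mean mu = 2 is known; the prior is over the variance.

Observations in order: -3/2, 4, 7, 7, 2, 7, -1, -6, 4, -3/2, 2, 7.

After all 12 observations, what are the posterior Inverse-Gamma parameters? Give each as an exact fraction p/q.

alpha=18, beta=1277/12

obs 1: x=-3/2 → posterior Inverse-Gamma(25/2, 235/24)
obs 2: x=4 → posterior Inverse-Gamma(13, 283/24)
obs 3: x=7 → posterior Inverse-Gamma(27/2, 583/24)
obs 4: x=7 → posterior Inverse-Gamma(14, 883/24)
obs 5: x=2 → posterior Inverse-Gamma(29/2, 883/24)
obs 6: x=7 → posterior Inverse-Gamma(15, 1183/24)
obs 7: x=-1 → posterior Inverse-Gamma(31/2, 1291/24)
obs 8: x=-6 → posterior Inverse-Gamma(16, 2059/24)
obs 9: x=4 → posterior Inverse-Gamma(33/2, 2107/24)
obs 10: x=-3/2 → posterior Inverse-Gamma(17, 1127/12)
obs 11: x=2 → posterior Inverse-Gamma(35/2, 1127/12)
obs 12: x=7 → posterior Inverse-Gamma(18, 1277/12)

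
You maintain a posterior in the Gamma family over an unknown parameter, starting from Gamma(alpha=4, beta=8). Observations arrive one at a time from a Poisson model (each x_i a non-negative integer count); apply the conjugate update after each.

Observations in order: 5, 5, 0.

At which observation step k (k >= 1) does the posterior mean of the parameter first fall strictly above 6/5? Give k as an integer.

k = 2

obs 1: x=5 → posterior Gamma(9, 9)
obs 2: x=5 → posterior Gamma(14, 10)
obs 3: x=0 → posterior Gamma(14, 11)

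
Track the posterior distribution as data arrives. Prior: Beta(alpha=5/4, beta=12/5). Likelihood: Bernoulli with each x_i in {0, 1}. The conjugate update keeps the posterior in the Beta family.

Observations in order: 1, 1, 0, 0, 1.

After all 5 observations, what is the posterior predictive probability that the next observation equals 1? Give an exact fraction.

85/173

obs 1: x=1 → posterior Beta(9/4, 12/5)
obs 2: x=1 → posterior Beta(13/4, 12/5)
obs 3: x=0 → posterior Beta(13/4, 17/5)
obs 4: x=0 → posterior Beta(13/4, 22/5)
obs 5: x=1 → posterior Beta(17/4, 22/5)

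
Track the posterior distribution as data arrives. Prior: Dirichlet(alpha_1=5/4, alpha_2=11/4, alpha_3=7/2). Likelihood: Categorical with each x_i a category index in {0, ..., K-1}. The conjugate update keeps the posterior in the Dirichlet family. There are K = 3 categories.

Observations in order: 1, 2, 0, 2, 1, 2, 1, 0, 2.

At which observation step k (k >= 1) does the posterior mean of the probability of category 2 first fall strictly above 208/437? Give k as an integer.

k = 4

obs 1: x=1 → posterior Dirichlet(5/4, 15/4, 7/2)
obs 2: x=2 → posterior Dirichlet(5/4, 15/4, 9/2)
obs 3: x=0 → posterior Dirichlet(9/4, 15/4, 9/2)
obs 4: x=2 → posterior Dirichlet(9/4, 15/4, 11/2)
obs 5: x=1 → posterior Dirichlet(9/4, 19/4, 11/2)
obs 6: x=2 → posterior Dirichlet(9/4, 19/4, 13/2)
obs 7: x=1 → posterior Dirichlet(9/4, 23/4, 13/2)
obs 8: x=0 → posterior Dirichlet(13/4, 23/4, 13/2)
obs 9: x=2 → posterior Dirichlet(13/4, 23/4, 15/2)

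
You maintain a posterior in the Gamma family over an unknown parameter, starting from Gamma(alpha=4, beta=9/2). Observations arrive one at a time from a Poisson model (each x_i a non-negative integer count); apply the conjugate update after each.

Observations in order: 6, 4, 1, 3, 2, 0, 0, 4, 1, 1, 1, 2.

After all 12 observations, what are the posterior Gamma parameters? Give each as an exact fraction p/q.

alpha=29, beta=33/2

obs 1: x=6 → posterior Gamma(10, 11/2)
obs 2: x=4 → posterior Gamma(14, 13/2)
obs 3: x=1 → posterior Gamma(15, 15/2)
obs 4: x=3 → posterior Gamma(18, 17/2)
obs 5: x=2 → posterior Gamma(20, 19/2)
obs 6: x=0 → posterior Gamma(20, 21/2)
obs 7: x=0 → posterior Gamma(20, 23/2)
obs 8: x=4 → posterior Gamma(24, 25/2)
obs 9: x=1 → posterior Gamma(25, 27/2)
obs 10: x=1 → posterior Gamma(26, 29/2)
obs 11: x=1 → posterior Gamma(27, 31/2)
obs 12: x=2 → posterior Gamma(29, 33/2)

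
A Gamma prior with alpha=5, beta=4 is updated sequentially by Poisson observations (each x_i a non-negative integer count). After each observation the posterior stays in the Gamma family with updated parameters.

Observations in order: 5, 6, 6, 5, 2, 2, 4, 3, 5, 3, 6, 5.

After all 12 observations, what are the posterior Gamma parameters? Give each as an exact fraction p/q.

obs 1: x=5 → posterior Gamma(10, 5)
obs 2: x=6 → posterior Gamma(16, 6)
obs 3: x=6 → posterior Gamma(22, 7)
obs 4: x=5 → posterior Gamma(27, 8)
obs 5: x=2 → posterior Gamma(29, 9)
obs 6: x=2 → posterior Gamma(31, 10)
obs 7: x=4 → posterior Gamma(35, 11)
obs 8: x=3 → posterior Gamma(38, 12)
obs 9: x=5 → posterior Gamma(43, 13)
obs 10: x=3 → posterior Gamma(46, 14)
obs 11: x=6 → posterior Gamma(52, 15)
obs 12: x=5 → posterior Gamma(57, 16)

alpha=57, beta=16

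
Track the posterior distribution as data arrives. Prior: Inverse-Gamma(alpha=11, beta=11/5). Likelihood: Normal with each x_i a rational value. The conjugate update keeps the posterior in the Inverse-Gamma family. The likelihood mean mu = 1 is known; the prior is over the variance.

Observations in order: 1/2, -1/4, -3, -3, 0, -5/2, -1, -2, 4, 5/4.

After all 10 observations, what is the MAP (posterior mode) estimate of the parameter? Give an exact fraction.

obs 1: x=1/2 → posterior Inverse-Gamma(23/2, 93/40)
obs 2: x=-1/4 → posterior Inverse-Gamma(12, 497/160)
obs 3: x=-3 → posterior Inverse-Gamma(25/2, 1777/160)
obs 4: x=-3 → posterior Inverse-Gamma(13, 3057/160)
obs 5: x=0 → posterior Inverse-Gamma(27/2, 3137/160)
obs 6: x=-5/2 → posterior Inverse-Gamma(14, 4117/160)
obs 7: x=-1 → posterior Inverse-Gamma(29/2, 4437/160)
obs 8: x=-2 → posterior Inverse-Gamma(15, 5157/160)
obs 9: x=4 → posterior Inverse-Gamma(31/2, 5877/160)
obs 10: x=5/4 → posterior Inverse-Gamma(16, 2941/80)

173/80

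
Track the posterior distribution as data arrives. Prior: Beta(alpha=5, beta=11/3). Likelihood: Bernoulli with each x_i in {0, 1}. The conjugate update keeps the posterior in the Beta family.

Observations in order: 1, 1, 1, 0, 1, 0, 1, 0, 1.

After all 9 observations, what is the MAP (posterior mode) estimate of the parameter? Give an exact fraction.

30/47

obs 1: x=1 → posterior Beta(6, 11/3)
obs 2: x=1 → posterior Beta(7, 11/3)
obs 3: x=1 → posterior Beta(8, 11/3)
obs 4: x=0 → posterior Beta(8, 14/3)
obs 5: x=1 → posterior Beta(9, 14/3)
obs 6: x=0 → posterior Beta(9, 17/3)
obs 7: x=1 → posterior Beta(10, 17/3)
obs 8: x=0 → posterior Beta(10, 20/3)
obs 9: x=1 → posterior Beta(11, 20/3)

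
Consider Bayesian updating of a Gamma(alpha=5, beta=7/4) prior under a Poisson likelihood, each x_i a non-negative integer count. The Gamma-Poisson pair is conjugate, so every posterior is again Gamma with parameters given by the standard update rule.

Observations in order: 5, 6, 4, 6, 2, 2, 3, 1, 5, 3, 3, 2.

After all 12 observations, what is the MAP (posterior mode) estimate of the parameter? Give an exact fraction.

184/55

obs 1: x=5 → posterior Gamma(10, 11/4)
obs 2: x=6 → posterior Gamma(16, 15/4)
obs 3: x=4 → posterior Gamma(20, 19/4)
obs 4: x=6 → posterior Gamma(26, 23/4)
obs 5: x=2 → posterior Gamma(28, 27/4)
obs 6: x=2 → posterior Gamma(30, 31/4)
obs 7: x=3 → posterior Gamma(33, 35/4)
obs 8: x=1 → posterior Gamma(34, 39/4)
obs 9: x=5 → posterior Gamma(39, 43/4)
obs 10: x=3 → posterior Gamma(42, 47/4)
obs 11: x=3 → posterior Gamma(45, 51/4)
obs 12: x=2 → posterior Gamma(47, 55/4)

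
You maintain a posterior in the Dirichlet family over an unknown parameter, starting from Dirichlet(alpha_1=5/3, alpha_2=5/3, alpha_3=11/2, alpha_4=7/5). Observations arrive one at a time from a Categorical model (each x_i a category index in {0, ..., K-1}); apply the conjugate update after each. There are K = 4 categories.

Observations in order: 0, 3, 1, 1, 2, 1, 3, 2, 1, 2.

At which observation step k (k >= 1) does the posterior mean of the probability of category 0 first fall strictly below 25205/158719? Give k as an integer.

obs 1: x=0 → posterior Dirichlet(8/3, 5/3, 11/2, 7/5)
obs 2: x=3 → posterior Dirichlet(8/3, 5/3, 11/2, 12/5)
obs 3: x=1 → posterior Dirichlet(8/3, 8/3, 11/2, 12/5)
obs 4: x=1 → posterior Dirichlet(8/3, 11/3, 11/2, 12/5)
obs 5: x=2 → posterior Dirichlet(8/3, 11/3, 13/2, 12/5)
obs 6: x=1 → posterior Dirichlet(8/3, 14/3, 13/2, 12/5)
obs 7: x=3 → posterior Dirichlet(8/3, 14/3, 13/2, 17/5)
obs 8: x=2 → posterior Dirichlet(8/3, 14/3, 15/2, 17/5)
obs 9: x=1 → posterior Dirichlet(8/3, 17/3, 15/2, 17/5)
obs 10: x=2 → posterior Dirichlet(8/3, 17/3, 17/2, 17/5)

k = 7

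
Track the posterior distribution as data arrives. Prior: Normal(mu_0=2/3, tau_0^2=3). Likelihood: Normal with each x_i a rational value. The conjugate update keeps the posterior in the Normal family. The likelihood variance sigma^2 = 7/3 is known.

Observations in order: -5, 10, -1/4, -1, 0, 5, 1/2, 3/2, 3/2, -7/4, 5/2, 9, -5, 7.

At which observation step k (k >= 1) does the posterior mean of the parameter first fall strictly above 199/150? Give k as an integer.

obs 1: x=-5 → posterior Normal(-121/48, 21/16)
obs 2: x=10 → posterior Normal(149/75, 21/25)
obs 3: x=-1/4 → posterior Normal(569/408, 21/34)
obs 4: x=-1 → posterior Normal(461/516, 21/43)
obs 5: x=0 → posterior Normal(461/624, 21/52)
obs 6: x=5 → posterior Normal(1001/732, 21/61)
obs 7: x=1/2 → posterior Normal(211/168, 3/10)
obs 8: x=3/2 → posterior Normal(1217/948, 21/79)
obs 9: x=3/2 → posterior Normal(1379/1056, 21/88)
obs 10: x=-7/4 → posterior Normal(595/582, 21/97)
obs 11: x=5/2 → posterior Normal(365/318, 21/106)
obs 12: x=9 → posterior Normal(608/345, 21/115)
obs 13: x=-5 → posterior Normal(473/372, 21/124)
obs 14: x=7 → posterior Normal(662/399, 3/19)

k = 2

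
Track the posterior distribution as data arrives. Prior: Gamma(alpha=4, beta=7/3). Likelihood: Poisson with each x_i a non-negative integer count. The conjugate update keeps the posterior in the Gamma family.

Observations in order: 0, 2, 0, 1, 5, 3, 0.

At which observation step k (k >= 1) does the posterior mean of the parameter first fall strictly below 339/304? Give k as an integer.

obs 1: x=0 → posterior Gamma(4, 10/3)
obs 2: x=2 → posterior Gamma(6, 13/3)
obs 3: x=0 → posterior Gamma(6, 16/3)
obs 4: x=1 → posterior Gamma(7, 19/3)
obs 5: x=5 → posterior Gamma(12, 22/3)
obs 6: x=3 → posterior Gamma(15, 25/3)
obs 7: x=0 → posterior Gamma(15, 28/3)

k = 4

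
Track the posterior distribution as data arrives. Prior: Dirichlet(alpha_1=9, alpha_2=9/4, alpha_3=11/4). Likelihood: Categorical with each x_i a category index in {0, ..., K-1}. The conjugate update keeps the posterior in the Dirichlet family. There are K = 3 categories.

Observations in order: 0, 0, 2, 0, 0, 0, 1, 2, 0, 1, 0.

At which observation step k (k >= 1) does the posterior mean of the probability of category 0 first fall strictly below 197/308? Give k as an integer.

obs 1: x=0 → posterior Dirichlet(10, 9/4, 11/4)
obs 2: x=0 → posterior Dirichlet(11, 9/4, 11/4)
obs 3: x=2 → posterior Dirichlet(11, 9/4, 15/4)
obs 4: x=0 → posterior Dirichlet(12, 9/4, 15/4)
obs 5: x=0 → posterior Dirichlet(13, 9/4, 15/4)
obs 6: x=0 → posterior Dirichlet(14, 9/4, 15/4)
obs 7: x=1 → posterior Dirichlet(14, 13/4, 15/4)
obs 8: x=2 → posterior Dirichlet(14, 13/4, 19/4)
obs 9: x=0 → posterior Dirichlet(15, 13/4, 19/4)
obs 10: x=1 → posterior Dirichlet(15, 17/4, 19/4)
obs 11: x=0 → posterior Dirichlet(16, 17/4, 19/4)

k = 8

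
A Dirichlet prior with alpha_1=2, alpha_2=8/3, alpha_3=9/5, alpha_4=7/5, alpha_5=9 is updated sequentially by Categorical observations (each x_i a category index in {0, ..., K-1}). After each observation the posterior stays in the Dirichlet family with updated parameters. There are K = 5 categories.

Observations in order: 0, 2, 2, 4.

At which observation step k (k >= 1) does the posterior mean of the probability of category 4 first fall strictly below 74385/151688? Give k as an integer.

obs 1: x=0 → posterior Dirichlet(3, 8/3, 9/5, 7/5, 9)
obs 2: x=2 → posterior Dirichlet(3, 8/3, 14/5, 7/5, 9)
obs 3: x=2 → posterior Dirichlet(3, 8/3, 19/5, 7/5, 9)
obs 4: x=4 → posterior Dirichlet(3, 8/3, 19/5, 7/5, 10)

k = 2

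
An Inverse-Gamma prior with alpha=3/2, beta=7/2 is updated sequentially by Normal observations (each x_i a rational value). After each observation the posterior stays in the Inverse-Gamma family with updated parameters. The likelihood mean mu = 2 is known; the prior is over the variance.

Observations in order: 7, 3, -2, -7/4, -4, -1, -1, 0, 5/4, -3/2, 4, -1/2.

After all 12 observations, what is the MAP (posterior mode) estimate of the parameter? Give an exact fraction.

1153/136

obs 1: x=7 → posterior Inverse-Gamma(2, 16)
obs 2: x=3 → posterior Inverse-Gamma(5/2, 33/2)
obs 3: x=-2 → posterior Inverse-Gamma(3, 49/2)
obs 4: x=-7/4 → posterior Inverse-Gamma(7/2, 1009/32)
obs 5: x=-4 → posterior Inverse-Gamma(4, 1585/32)
obs 6: x=-1 → posterior Inverse-Gamma(9/2, 1729/32)
obs 7: x=-1 → posterior Inverse-Gamma(5, 1873/32)
obs 8: x=0 → posterior Inverse-Gamma(11/2, 1937/32)
obs 9: x=5/4 → posterior Inverse-Gamma(6, 973/16)
obs 10: x=-3/2 → posterior Inverse-Gamma(13/2, 1071/16)
obs 11: x=4 → posterior Inverse-Gamma(7, 1103/16)
obs 12: x=-1/2 → posterior Inverse-Gamma(15/2, 1153/16)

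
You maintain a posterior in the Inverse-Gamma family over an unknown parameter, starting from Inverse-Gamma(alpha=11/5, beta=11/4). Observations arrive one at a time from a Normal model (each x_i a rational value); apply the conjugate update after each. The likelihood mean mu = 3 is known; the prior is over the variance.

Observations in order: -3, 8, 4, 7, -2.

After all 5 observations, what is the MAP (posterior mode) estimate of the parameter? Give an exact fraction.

1085/114

obs 1: x=-3 → posterior Inverse-Gamma(27/10, 83/4)
obs 2: x=8 → posterior Inverse-Gamma(16/5, 133/4)
obs 3: x=4 → posterior Inverse-Gamma(37/10, 135/4)
obs 4: x=7 → posterior Inverse-Gamma(21/5, 167/4)
obs 5: x=-2 → posterior Inverse-Gamma(47/10, 217/4)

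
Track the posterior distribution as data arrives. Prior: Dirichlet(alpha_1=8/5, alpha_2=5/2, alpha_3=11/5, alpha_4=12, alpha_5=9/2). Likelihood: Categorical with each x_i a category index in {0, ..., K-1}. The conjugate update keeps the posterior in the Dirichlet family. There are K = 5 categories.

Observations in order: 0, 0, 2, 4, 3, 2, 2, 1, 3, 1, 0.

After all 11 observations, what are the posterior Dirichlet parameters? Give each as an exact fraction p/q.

alpha_1=23/5, alpha_2=9/2, alpha_3=26/5, alpha_4=14, alpha_5=11/2

obs 1: x=0 → posterior Dirichlet(13/5, 5/2, 11/5, 12, 9/2)
obs 2: x=0 → posterior Dirichlet(18/5, 5/2, 11/5, 12, 9/2)
obs 3: x=2 → posterior Dirichlet(18/5, 5/2, 16/5, 12, 9/2)
obs 4: x=4 → posterior Dirichlet(18/5, 5/2, 16/5, 12, 11/2)
obs 5: x=3 → posterior Dirichlet(18/5, 5/2, 16/5, 13, 11/2)
obs 6: x=2 → posterior Dirichlet(18/5, 5/2, 21/5, 13, 11/2)
obs 7: x=2 → posterior Dirichlet(18/5, 5/2, 26/5, 13, 11/2)
obs 8: x=1 → posterior Dirichlet(18/5, 7/2, 26/5, 13, 11/2)
obs 9: x=3 → posterior Dirichlet(18/5, 7/2, 26/5, 14, 11/2)
obs 10: x=1 → posterior Dirichlet(18/5, 9/2, 26/5, 14, 11/2)
obs 11: x=0 → posterior Dirichlet(23/5, 9/2, 26/5, 14, 11/2)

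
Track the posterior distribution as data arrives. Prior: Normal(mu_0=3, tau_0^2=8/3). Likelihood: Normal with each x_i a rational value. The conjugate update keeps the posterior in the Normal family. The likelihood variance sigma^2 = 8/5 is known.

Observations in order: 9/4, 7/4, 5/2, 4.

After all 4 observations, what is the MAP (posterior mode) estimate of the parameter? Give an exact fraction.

obs 1: x=9/4 → posterior Normal(81/32, 1)
obs 2: x=7/4 → posterior Normal(29/13, 8/13)
obs 3: x=5/2 → posterior Normal(83/36, 4/9)
obs 4: x=4 → posterior Normal(123/46, 8/23)

123/46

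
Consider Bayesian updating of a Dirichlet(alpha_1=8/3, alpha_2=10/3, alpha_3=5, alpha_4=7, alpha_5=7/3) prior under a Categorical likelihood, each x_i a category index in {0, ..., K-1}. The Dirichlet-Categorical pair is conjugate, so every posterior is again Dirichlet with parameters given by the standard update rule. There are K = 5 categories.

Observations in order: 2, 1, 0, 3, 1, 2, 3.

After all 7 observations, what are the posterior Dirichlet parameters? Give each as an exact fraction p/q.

obs 1: x=2 → posterior Dirichlet(8/3, 10/3, 6, 7, 7/3)
obs 2: x=1 → posterior Dirichlet(8/3, 13/3, 6, 7, 7/3)
obs 3: x=0 → posterior Dirichlet(11/3, 13/3, 6, 7, 7/3)
obs 4: x=3 → posterior Dirichlet(11/3, 13/3, 6, 8, 7/3)
obs 5: x=1 → posterior Dirichlet(11/3, 16/3, 6, 8, 7/3)
obs 6: x=2 → posterior Dirichlet(11/3, 16/3, 7, 8, 7/3)
obs 7: x=3 → posterior Dirichlet(11/3, 16/3, 7, 9, 7/3)

alpha_1=11/3, alpha_2=16/3, alpha_3=7, alpha_4=9, alpha_5=7/3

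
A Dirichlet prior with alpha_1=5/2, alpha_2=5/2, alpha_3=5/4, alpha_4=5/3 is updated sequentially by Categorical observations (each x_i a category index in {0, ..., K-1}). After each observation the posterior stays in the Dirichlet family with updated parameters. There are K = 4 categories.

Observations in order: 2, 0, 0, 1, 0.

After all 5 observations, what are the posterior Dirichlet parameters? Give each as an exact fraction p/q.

alpha_1=11/2, alpha_2=7/2, alpha_3=9/4, alpha_4=5/3

obs 1: x=2 → posterior Dirichlet(5/2, 5/2, 9/4, 5/3)
obs 2: x=0 → posterior Dirichlet(7/2, 5/2, 9/4, 5/3)
obs 3: x=0 → posterior Dirichlet(9/2, 5/2, 9/4, 5/3)
obs 4: x=1 → posterior Dirichlet(9/2, 7/2, 9/4, 5/3)
obs 5: x=0 → posterior Dirichlet(11/2, 7/2, 9/4, 5/3)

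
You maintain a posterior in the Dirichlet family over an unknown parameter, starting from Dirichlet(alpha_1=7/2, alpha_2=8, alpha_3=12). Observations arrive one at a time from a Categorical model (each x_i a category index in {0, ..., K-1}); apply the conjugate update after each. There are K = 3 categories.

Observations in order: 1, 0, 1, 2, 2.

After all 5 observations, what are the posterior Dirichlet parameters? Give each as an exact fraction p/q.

obs 1: x=1 → posterior Dirichlet(7/2, 9, 12)
obs 2: x=0 → posterior Dirichlet(9/2, 9, 12)
obs 3: x=1 → posterior Dirichlet(9/2, 10, 12)
obs 4: x=2 → posterior Dirichlet(9/2, 10, 13)
obs 5: x=2 → posterior Dirichlet(9/2, 10, 14)

alpha_1=9/2, alpha_2=10, alpha_3=14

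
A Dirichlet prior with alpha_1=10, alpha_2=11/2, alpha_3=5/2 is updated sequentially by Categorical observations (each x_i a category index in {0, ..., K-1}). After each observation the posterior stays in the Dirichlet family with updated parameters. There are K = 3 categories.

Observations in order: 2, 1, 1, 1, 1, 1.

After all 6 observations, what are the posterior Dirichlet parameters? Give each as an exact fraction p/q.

alpha_1=10, alpha_2=21/2, alpha_3=7/2

obs 1: x=2 → posterior Dirichlet(10, 11/2, 7/2)
obs 2: x=1 → posterior Dirichlet(10, 13/2, 7/2)
obs 3: x=1 → posterior Dirichlet(10, 15/2, 7/2)
obs 4: x=1 → posterior Dirichlet(10, 17/2, 7/2)
obs 5: x=1 → posterior Dirichlet(10, 19/2, 7/2)
obs 6: x=1 → posterior Dirichlet(10, 21/2, 7/2)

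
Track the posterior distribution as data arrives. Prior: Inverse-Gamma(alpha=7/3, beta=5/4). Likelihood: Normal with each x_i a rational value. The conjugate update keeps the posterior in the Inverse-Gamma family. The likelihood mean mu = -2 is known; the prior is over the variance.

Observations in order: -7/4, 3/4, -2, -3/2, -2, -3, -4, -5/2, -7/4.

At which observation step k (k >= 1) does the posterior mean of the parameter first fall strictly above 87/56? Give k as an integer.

obs 1: x=-7/4 → posterior Inverse-Gamma(17/6, 41/32)
obs 2: x=3/4 → posterior Inverse-Gamma(10/3, 81/16)
obs 3: x=-2 → posterior Inverse-Gamma(23/6, 81/16)
obs 4: x=-3/2 → posterior Inverse-Gamma(13/3, 83/16)
obs 5: x=-2 → posterior Inverse-Gamma(29/6, 83/16)
obs 6: x=-3 → posterior Inverse-Gamma(16/3, 91/16)
obs 7: x=-4 → posterior Inverse-Gamma(35/6, 123/16)
obs 8: x=-5/2 → posterior Inverse-Gamma(19/3, 125/16)
obs 9: x=-7/4 → posterior Inverse-Gamma(41/6, 251/32)

k = 2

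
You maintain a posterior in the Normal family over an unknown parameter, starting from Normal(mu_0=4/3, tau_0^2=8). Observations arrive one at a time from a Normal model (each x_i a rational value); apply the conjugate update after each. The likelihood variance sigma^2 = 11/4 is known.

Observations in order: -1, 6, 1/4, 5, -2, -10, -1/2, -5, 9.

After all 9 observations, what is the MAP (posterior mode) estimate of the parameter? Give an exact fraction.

obs 1: x=-1 → posterior Normal(-52/129, 88/43)
obs 2: x=6 → posterior Normal(524/225, 88/75)
obs 3: x=1/4 → posterior Normal(548/321, 88/107)
obs 4: x=5 → posterior Normal(1028/417, 88/139)
obs 5: x=-2 → posterior Normal(44/27, 88/171)
obs 6: x=-10 → posterior Normal(-124/609, 88/203)
obs 7: x=-1/2 → posterior Normal(-172/705, 88/235)
obs 8: x=-5 → posterior Normal(-652/801, 88/267)
obs 9: x=9 → posterior Normal(212/897, 88/299)

212/897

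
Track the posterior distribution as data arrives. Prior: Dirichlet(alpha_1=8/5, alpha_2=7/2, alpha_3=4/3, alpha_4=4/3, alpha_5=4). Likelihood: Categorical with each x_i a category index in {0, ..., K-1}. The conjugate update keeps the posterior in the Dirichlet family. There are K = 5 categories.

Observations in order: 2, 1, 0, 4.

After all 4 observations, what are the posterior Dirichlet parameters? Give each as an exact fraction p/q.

alpha_1=13/5, alpha_2=9/2, alpha_3=7/3, alpha_4=4/3, alpha_5=5

obs 1: x=2 → posterior Dirichlet(8/5, 7/2, 7/3, 4/3, 4)
obs 2: x=1 → posterior Dirichlet(8/5, 9/2, 7/3, 4/3, 4)
obs 3: x=0 → posterior Dirichlet(13/5, 9/2, 7/3, 4/3, 4)
obs 4: x=4 → posterior Dirichlet(13/5, 9/2, 7/3, 4/3, 5)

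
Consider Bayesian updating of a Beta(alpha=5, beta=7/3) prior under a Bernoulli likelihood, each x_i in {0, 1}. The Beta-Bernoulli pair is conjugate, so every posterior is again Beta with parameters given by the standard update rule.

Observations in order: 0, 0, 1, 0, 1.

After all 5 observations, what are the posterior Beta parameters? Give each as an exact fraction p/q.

obs 1: x=0 → posterior Beta(5, 10/3)
obs 2: x=0 → posterior Beta(5, 13/3)
obs 3: x=1 → posterior Beta(6, 13/3)
obs 4: x=0 → posterior Beta(6, 16/3)
obs 5: x=1 → posterior Beta(7, 16/3)

alpha=7, beta=16/3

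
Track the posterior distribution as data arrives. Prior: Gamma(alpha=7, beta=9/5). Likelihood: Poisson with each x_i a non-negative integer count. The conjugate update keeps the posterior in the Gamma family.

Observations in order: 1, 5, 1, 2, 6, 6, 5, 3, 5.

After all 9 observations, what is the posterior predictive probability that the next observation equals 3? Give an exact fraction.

164590406584106527018965887715133492108260118347873985369720611864060100608000/826967633734418240453603147406490983820063629653592282316619531810805486858961

obs 1: x=1 → posterior Gamma(8, 14/5)
obs 2: x=5 → posterior Gamma(13, 19/5)
obs 3: x=1 → posterior Gamma(14, 24/5)
obs 4: x=2 → posterior Gamma(16, 29/5)
obs 5: x=6 → posterior Gamma(22, 34/5)
obs 6: x=6 → posterior Gamma(28, 39/5)
obs 7: x=5 → posterior Gamma(33, 44/5)
obs 8: x=3 → posterior Gamma(36, 49/5)
obs 9: x=5 → posterior Gamma(41, 54/5)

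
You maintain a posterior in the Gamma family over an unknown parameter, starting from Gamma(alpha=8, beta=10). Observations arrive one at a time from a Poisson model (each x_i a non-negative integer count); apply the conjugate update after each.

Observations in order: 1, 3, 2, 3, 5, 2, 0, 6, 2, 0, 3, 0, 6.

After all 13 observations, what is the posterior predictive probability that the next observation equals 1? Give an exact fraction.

2777314959690553973306657509958749192121707932324273068143/9308338151941866618592771645958951941937449991757235224576

obs 1: x=1 → posterior Gamma(9, 11)
obs 2: x=3 → posterior Gamma(12, 12)
obs 3: x=2 → posterior Gamma(14, 13)
obs 4: x=3 → posterior Gamma(17, 14)
obs 5: x=5 → posterior Gamma(22, 15)
obs 6: x=2 → posterior Gamma(24, 16)
obs 7: x=0 → posterior Gamma(24, 17)
obs 8: x=6 → posterior Gamma(30, 18)
obs 9: x=2 → posterior Gamma(32, 19)
obs 10: x=0 → posterior Gamma(32, 20)
obs 11: x=3 → posterior Gamma(35, 21)
obs 12: x=0 → posterior Gamma(35, 22)
obs 13: x=6 → posterior Gamma(41, 23)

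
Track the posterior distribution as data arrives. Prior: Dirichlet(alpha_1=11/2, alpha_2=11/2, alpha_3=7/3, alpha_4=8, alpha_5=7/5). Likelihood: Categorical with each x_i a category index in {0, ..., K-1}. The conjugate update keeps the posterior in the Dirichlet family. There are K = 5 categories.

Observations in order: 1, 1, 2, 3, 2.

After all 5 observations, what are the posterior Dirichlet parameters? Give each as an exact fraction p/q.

obs 1: x=1 → posterior Dirichlet(11/2, 13/2, 7/3, 8, 7/5)
obs 2: x=1 → posterior Dirichlet(11/2, 15/2, 7/3, 8, 7/5)
obs 3: x=2 → posterior Dirichlet(11/2, 15/2, 10/3, 8, 7/5)
obs 4: x=3 → posterior Dirichlet(11/2, 15/2, 10/3, 9, 7/5)
obs 5: x=2 → posterior Dirichlet(11/2, 15/2, 13/3, 9, 7/5)

alpha_1=11/2, alpha_2=15/2, alpha_3=13/3, alpha_4=9, alpha_5=7/5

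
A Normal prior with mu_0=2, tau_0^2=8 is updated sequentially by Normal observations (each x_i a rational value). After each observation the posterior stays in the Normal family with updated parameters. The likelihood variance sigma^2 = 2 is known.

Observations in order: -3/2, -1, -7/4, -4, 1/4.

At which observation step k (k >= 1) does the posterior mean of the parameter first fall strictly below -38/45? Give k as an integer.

obs 1: x=-3/2 → posterior Normal(-4/5, 8/5)
obs 2: x=-1 → posterior Normal(-8/9, 8/9)
obs 3: x=-7/4 → posterior Normal(-15/13, 8/13)
obs 4: x=-4 → posterior Normal(-31/17, 8/17)
obs 5: x=1/4 → posterior Normal(-10/7, 8/21)

k = 2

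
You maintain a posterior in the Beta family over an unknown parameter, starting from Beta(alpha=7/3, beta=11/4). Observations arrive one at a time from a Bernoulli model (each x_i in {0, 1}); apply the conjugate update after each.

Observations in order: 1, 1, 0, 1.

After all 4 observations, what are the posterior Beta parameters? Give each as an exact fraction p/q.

obs 1: x=1 → posterior Beta(10/3, 11/4)
obs 2: x=1 → posterior Beta(13/3, 11/4)
obs 3: x=0 → posterior Beta(13/3, 15/4)
obs 4: x=1 → posterior Beta(16/3, 15/4)

alpha=16/3, beta=15/4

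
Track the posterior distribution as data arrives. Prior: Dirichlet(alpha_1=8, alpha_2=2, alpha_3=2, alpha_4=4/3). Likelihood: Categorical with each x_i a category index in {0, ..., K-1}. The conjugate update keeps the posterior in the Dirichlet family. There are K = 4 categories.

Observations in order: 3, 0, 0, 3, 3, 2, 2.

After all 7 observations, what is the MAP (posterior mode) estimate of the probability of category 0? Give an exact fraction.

obs 1: x=3 → posterior Dirichlet(8, 2, 2, 7/3)
obs 2: x=0 → posterior Dirichlet(9, 2, 2, 7/3)
obs 3: x=0 → posterior Dirichlet(10, 2, 2, 7/3)
obs 4: x=3 → posterior Dirichlet(10, 2, 2, 10/3)
obs 5: x=3 → posterior Dirichlet(10, 2, 2, 13/3)
obs 6: x=2 → posterior Dirichlet(10, 2, 3, 13/3)
obs 7: x=2 → posterior Dirichlet(10, 2, 4, 13/3)

27/49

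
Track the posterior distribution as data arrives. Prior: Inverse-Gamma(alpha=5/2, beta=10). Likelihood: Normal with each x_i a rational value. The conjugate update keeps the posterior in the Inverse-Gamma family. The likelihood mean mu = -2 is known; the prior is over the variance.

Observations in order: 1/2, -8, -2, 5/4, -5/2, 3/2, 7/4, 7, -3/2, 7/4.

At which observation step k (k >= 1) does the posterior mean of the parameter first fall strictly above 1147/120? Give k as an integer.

obs 1: x=1/2 → posterior Inverse-Gamma(3, 105/8)
obs 2: x=-8 → posterior Inverse-Gamma(7/2, 249/8)
obs 3: x=-2 → posterior Inverse-Gamma(4, 249/8)
obs 4: x=5/4 → posterior Inverse-Gamma(9/2, 1165/32)
obs 5: x=-5/2 → posterior Inverse-Gamma(5, 1169/32)
obs 6: x=3/2 → posterior Inverse-Gamma(11/2, 1365/32)
obs 7: x=7/4 → posterior Inverse-Gamma(6, 795/16)
obs 8: x=7 → posterior Inverse-Gamma(13/2, 1443/16)
obs 9: x=-3/2 → posterior Inverse-Gamma(7, 1445/16)
obs 10: x=7/4 → posterior Inverse-Gamma(15/2, 3115/32)

k = 2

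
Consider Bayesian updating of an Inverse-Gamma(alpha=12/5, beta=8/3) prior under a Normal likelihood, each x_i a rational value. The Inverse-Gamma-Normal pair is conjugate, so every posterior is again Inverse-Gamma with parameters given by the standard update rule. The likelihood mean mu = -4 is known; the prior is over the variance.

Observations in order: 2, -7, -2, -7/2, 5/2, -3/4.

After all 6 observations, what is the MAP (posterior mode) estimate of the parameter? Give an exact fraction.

obs 1: x=2 → posterior Inverse-Gamma(29/10, 62/3)
obs 2: x=-7 → posterior Inverse-Gamma(17/5, 151/6)
obs 3: x=-2 → posterior Inverse-Gamma(39/10, 163/6)
obs 4: x=-7/2 → posterior Inverse-Gamma(22/5, 655/24)
obs 5: x=5/2 → posterior Inverse-Gamma(49/10, 581/12)
obs 6: x=-3/4 → posterior Inverse-Gamma(27/5, 5155/96)

25775/3072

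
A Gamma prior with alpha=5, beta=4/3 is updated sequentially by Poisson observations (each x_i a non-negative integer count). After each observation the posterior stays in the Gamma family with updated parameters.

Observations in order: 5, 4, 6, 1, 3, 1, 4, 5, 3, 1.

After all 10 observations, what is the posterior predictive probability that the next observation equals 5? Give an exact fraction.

3247620074507491098088340588578856886484107653768039115738373423104/27081588506598106040982953896258749653831334409506086433262944331453

obs 1: x=5 → posterior Gamma(10, 7/3)
obs 2: x=4 → posterior Gamma(14, 10/3)
obs 3: x=6 → posterior Gamma(20, 13/3)
obs 4: x=1 → posterior Gamma(21, 16/3)
obs 5: x=3 → posterior Gamma(24, 19/3)
obs 6: x=1 → posterior Gamma(25, 22/3)
obs 7: x=4 → posterior Gamma(29, 25/3)
obs 8: x=5 → posterior Gamma(34, 28/3)
obs 9: x=3 → posterior Gamma(37, 31/3)
obs 10: x=1 → posterior Gamma(38, 34/3)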